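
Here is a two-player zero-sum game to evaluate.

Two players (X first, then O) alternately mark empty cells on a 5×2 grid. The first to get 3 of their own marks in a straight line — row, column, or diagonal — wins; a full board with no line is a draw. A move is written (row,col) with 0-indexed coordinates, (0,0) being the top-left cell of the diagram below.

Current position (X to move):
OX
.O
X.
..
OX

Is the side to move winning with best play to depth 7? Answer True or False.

ply 1, X at OX/.O/X./../OX | (1,0)=+0→OX/XO/X./../OX*; (2,1)=+0→OX/.O/XX/../OX; (3,0)=+0→OX/.O/X./X./OX; (3,1)=+0→OX/.O/X./.X/OX
ply 2, O at OX/XO/X./../OX | (2,1)=-1→OX/XO/XO/../OX; (3,0)=+0→OX/XO/X./O./OX*; (3,1)=-1→OX/XO/X./.O/OX
ply 3, X at OX/XO/X./O./OX | (2,1)=+0→OX/XO/XX/O./OX*; (3,1)=+0→OX/XO/X./OX/OX
ply 4, O at OX/XO/XX/O./OX | (3,1)=+0→OX/XO/XX/OO/OX*
ply 5: OX/XO/XX/OO/OX is terminal +0 (X); from OX/.O/X./../OX depth 7

X winning at [OX/.O/X./../OX]: False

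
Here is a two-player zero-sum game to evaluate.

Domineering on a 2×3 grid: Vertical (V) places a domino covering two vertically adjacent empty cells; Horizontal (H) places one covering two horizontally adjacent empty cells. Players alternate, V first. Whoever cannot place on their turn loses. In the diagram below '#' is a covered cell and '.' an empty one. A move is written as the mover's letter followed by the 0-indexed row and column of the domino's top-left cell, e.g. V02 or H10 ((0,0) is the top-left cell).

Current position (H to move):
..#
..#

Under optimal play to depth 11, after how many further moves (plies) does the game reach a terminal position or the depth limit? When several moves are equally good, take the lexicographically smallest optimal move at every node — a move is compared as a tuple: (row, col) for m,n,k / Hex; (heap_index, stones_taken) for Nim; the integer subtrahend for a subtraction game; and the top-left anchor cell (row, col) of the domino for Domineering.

PV length from [..#/..#]: 1 ply

[..#/..#] H move#1: H00:+1/###/..#*, H10:+1/..#/###
[###/..#] end (terminal -1, V#2); searched ..#/..# to 11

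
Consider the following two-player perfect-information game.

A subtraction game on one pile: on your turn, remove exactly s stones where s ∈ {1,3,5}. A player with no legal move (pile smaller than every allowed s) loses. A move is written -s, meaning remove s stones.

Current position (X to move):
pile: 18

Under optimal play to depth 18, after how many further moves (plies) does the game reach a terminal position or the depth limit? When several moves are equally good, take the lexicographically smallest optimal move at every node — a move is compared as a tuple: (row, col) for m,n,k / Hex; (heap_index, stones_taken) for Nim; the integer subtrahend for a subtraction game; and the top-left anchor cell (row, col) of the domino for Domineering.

PV length from [18]: 18 plies

p1 X@[18]: -1[17]-1* -3[15]-1 -5[13]-1
p2 O@[17]: -1[16]+1* -3[14]+1 -5[12]+1
p3 X@[16]: -1[15]-1* -3[13]-1 -5[11]-1
p4 O@[15]: -1[14]+1* -3[12]+1 -5[10]+1
p5 X@[14]: -1[13]-1* -3[11]-1 -5[9]-1
p6 O@[13]: -1[12]+1* -3[10]+1 -5[8]+1
p7 X@[12]: -1[11]-1* -3[9]-1 -5[7]-1
p8 O@[11]: -1[10]+1* -3[8]+1 -5[6]+1
p9 X@[10]: -1[9]-1* -3[7]-1 -5[5]-1
p10 O@[9]: -1[8]+1* -3[6]+1 -5[4]+1
p11 X@[8]: -1[7]-1* -3[5]-1 -5[3]-1
p12 O@[7]: -1[6]+1* -3[4]+1 -5[2]+1
p13 X@[6]: -1[5]-1* -3[3]-1 -5[1]-1
p14 O@[5]: -1[4]+1* -3[2]+1 -5[0]+1
p15 X@[4]: -1[3]-1* -3[1]-1
p16 O@[3]: -1[2]+1* -3[0]+1
p17 X@[2]: -1[1]-1*
p18 O@[1]: -1[0]+1*
p19 X@[0] terminal -1; root [18] d18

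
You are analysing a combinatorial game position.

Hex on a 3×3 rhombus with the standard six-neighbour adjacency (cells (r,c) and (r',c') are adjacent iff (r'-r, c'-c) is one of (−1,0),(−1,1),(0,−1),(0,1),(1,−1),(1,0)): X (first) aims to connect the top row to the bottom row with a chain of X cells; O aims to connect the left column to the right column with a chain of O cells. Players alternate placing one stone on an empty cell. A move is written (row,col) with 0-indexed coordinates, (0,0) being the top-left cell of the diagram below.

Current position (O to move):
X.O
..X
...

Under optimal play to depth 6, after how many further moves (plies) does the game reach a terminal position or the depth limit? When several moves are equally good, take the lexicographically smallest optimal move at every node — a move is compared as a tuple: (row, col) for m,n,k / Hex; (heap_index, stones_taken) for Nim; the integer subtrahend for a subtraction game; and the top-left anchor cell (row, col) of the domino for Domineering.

[X.O/..X/...] O move#1: (0,1):-1/XOO/..X/..., (1,0):+1/X.O/O.X/...*, (1,1):+1/X.O/.OX/..., (2,0):-1/X.O/..X/O.., (2,1):-1/X.O/..X/.O., (2,2):-1/X.O/..X/..O
[X.O/O.X/...] X move#2: (0,1):-1/XXO/O.X/...*, (1,1):-1/X.O/OXX/..., (2,0):-1/X.O/O.X/X.., (2,1):-1/X.O/O.X/.X., (2,2):-1/X.O/O.X/..X
[XXO/O.X/...] O move#3: (1,1):+1/XXO/OOX/...*, (2,0):-1/XXO/O.X/O.., (2,1):-1/XXO/O.X/.O., (2,2):-1/XXO/O.X/..O
[XXO/OOX/...] end (terminal -1, X#4); searched X.O/..X/... to 6

PV length from [X.O/..X/...]: 3 plies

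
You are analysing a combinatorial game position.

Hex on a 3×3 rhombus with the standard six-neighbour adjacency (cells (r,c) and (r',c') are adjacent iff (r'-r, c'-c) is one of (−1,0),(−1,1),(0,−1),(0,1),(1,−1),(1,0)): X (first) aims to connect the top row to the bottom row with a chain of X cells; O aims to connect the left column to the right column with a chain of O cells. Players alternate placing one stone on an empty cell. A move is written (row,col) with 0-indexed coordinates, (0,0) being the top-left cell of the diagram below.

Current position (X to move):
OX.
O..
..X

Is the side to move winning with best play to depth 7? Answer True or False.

X winning at [OX./O../..X]: True

p1 X@[OX./O../..X]: (0,2)[OXX/O../..X]+1* (1,1)[OX./OX./..X]+1 (1,2)[OX./O.X/..X]+1 (2,0)[OX./O../X.X]-1 (2,1)[OX./O../.XX]-1
p2 O@[OXX/O../..X]: (1,1)[OXX/OO./..X]-1* (1,2)[OXX/O.O/..X]-1 (2,0)[OXX/O../O.X]-1 (2,1)[OXX/O../.OX]-1
p3 X@[OXX/OO./..X]: (1,2)[OXX/OOX/..X]+1* (2,0)[OXX/OO./X.X]-1 (2,1)[OXX/OO./.XX]-1
p4 O@[OXX/OOX/..X] terminal -1; root [OX./O../..X] d7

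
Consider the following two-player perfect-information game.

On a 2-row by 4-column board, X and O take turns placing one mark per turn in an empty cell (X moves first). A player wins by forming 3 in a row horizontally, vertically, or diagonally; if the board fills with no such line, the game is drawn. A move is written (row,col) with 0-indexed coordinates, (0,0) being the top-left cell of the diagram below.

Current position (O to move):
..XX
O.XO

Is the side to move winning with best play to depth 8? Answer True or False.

ply 1, O at ..XX/O.XO | (0,0)=-1→O.XX/O.XO; (0,1)=+0→.OXX/O.XO*; (1,1)=-1→..XX/OOXO
ply 2, X at .OXX/O.XO | (0,0)=+0→XOXX/O.XO*; (1,1)=+0→.OXX/OXXO
ply 3, O at XOXX/O.XO | (1,1)=+0→XOXX/OOXO*
ply 4: XOXX/OOXO is terminal +0 (X); from ..XX/O.XO depth 8

O winning at [..XX/O.XO]: False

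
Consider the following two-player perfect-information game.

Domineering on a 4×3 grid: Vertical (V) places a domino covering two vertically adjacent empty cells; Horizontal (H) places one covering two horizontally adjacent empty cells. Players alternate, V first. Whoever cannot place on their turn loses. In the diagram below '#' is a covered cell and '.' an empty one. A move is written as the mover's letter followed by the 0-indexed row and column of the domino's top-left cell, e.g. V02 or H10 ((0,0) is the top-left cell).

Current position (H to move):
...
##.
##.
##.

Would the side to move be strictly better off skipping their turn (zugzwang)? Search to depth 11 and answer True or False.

[.../##./##./##.] H move#1: H00:-1/##./##./##./##.*, H01:-1/.##/##./##./##.
[##./##./##./##.] V move#2: V02:+1/###/###/##./##.*, V12:+1/##./###/###/##., V22:+1/##./##./###/###
[###/###/##./##.] end (terminal -1, H#3); searched .../##./##./##. to 11
if H skipped the turn, V would face:
~ [.../##./##./##.] V move#1: V02:+1/..#/###/##./##.*, V12:-1/.../###/###/##., V22:-1/.../##./###/###
~ [..#/###/##./##.] H move#2: H00:-1/###/###/##./##.*
~ [###/###/##./##.] V move#3: V22:+1/###/###/###/###*
~ [###/###/###/###] end (terminal -1, H#4); searched .../##./##./##. to 11
compare (H): move=-1 vs pass=-1

zugzwang(.../##./##./##., H) = False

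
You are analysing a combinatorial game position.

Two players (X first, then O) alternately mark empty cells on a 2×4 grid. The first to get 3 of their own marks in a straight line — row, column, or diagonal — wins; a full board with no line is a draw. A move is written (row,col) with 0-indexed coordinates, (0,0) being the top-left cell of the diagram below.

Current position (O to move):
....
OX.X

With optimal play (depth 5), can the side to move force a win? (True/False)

O winning at [..../OX.X]: False

[..../OX.X] O move#1: (0,0):-1/O.../OX.X, (0,1):-1/.O../OX.X, (0,2):-1/..O./OX.X, (0,3):-1/...O/OX.X, (1,2):+0/..../OXOX*
[..../OXOX] X move#2: (0,0):+0/X.../OXOX*, (0,1):+0/.X../OXOX, (0,2):+0/..X./OXOX, (0,3):+0/...X/OXOX
[X.../OXOX] O move#3: (0,1):+0/XO../OXOX*, (0,2):+0/X.O./OXOX, (0,3):+0/X..O/OXOX
[XO../OXOX] X move#4: (0,2):+0/XOX./OXOX*, (0,3):+0/XO.X/OXOX
[XOX./OXOX] O move#5: (0,3):+0/XOXO/OXOX*
[XOXO/OXOX] end (terminal +0, X#6); searched ..../OX.X to 5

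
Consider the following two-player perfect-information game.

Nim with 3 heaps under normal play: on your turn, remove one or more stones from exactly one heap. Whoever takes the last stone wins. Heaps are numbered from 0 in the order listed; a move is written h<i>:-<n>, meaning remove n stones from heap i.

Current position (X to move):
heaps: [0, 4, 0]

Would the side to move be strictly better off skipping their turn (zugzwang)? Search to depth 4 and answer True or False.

zugzwang((0,4,0), X) = False

p1 X@[(0,4,0)]: h1:-1[(0,3,0)]-1 h1:-2[(0,2,0)]-1 h1:-3[(0,1,0)]-1 h1:-4[(0,0,0)]+1*
p2 O@[(0,0,0)] terminal -1; root [(0,4,0)] d4
pass branch (O moves first from the same position):
  | p1 O@[(0,4,0)]: h1:-1[(0,3,0)]-1 h1:-2[(0,2,0)]-1 h1:-3[(0,1,0)]-1 h1:-4[(0,0,0)]+1*
  | p2 X@[(0,0,0)] terminal -1; root [(0,4,0)] d4
X moving scores +1; X passing scores -1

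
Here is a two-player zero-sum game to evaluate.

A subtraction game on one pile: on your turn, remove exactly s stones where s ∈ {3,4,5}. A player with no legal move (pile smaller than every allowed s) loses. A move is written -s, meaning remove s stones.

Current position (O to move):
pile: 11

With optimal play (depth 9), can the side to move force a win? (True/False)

ply 1, O at 11 | -3=+1→8*; -4=-1→7; -5=-1→6
ply 2, X at 8 | -3=-1→5*; -4=-1→4; -5=-1→3
ply 3, O at 5 | -3=+1→2*; -4=+1→1; -5=+1→0
ply 4: 2 is terminal -1 (X); from 11 depth 9

O winning at [11]: True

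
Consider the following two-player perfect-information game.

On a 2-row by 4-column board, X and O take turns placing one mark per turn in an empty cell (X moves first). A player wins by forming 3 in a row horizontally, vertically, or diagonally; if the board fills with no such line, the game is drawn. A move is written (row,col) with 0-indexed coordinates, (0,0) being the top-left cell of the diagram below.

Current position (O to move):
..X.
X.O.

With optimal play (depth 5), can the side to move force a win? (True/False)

O winning at [..X./X.O.]: False

p1 O@[..X./X.O.]: (0,0)[O.X./X.O.]+0* (0,1)[.OX./X.O.]+0 (0,3)[..XO/X.O.]+0 (1,1)[..X./XOO.]+0 (1,3)[..X./X.OO]+0
p2 X@[O.X./X.O.]: (0,1)[OXX./X.O.]+0* (0,3)[O.XX/X.O.]+0 (1,1)[O.X./XXO.]+0 (1,3)[O.X./X.OX]+0
p3 O@[OXX./X.O.]: (0,3)[OXXO/X.O.]+0* (1,1)[OXX./XOO.]-1 (1,3)[OXX./X.OO]-1
p4 X@[OXXO/X.O.]: (1,1)[OXXO/XXO.]+0* (1,3)[OXXO/X.OX]+0
p5 O@[OXXO/XXO.]: (1,3)[OXXO/XXOO]+0*
p6 X@[OXXO/XXOO] terminal +0; root [..X./X.O.] d5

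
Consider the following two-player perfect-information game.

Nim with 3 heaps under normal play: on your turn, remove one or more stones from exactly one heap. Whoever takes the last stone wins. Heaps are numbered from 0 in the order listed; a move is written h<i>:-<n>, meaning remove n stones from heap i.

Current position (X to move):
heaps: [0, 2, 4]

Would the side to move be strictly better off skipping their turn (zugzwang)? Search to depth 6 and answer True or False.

zugzwang((0,2,4), X) = False

[(0,2,4)] X move#1: h1:-1:-1/(0,1,4), h1:-2:-1/(0,0,4), h2:-1:-1/(0,2,3), h2:-2:+1/(0,2,2)*, h2:-3:-1/(0,2,1), h2:-4:-1/(0,2,0)
[(0,2,2)] O move#2: h1:-1:-1/(0,1,2)*, h1:-2:-1/(0,0,2), h2:-1:-1/(0,2,1), h2:-2:-1/(0,2,0)
[(0,1,2)] X move#3: h1:-1:-1/(0,0,2), h2:-1:+1/(0,1,1)*, h2:-2:-1/(0,1,0)
[(0,1,1)] O move#4: h1:-1:-1/(0,0,1)*, h2:-1:-1/(0,1,0)
[(0,0,1)] X move#5: h2:-1:+1/(0,0,0)*
[(0,0,0)] end (terminal -1, O#6); searched (0,2,4) to 6
pass branch (O moves first from the same position):
  | [(0,2,4)] O move#1: h1:-1:-1/(0,1,4), h1:-2:-1/(0,0,4), h2:-1:-1/(0,2,3), h2:-2:+1/(0,2,2)*, h2:-3:-1/(0,2,1), h2:-4:-1/(0,2,0)
  | [(0,2,2)] X move#2: h1:-1:-1/(0,1,2)*, h1:-2:-1/(0,0,2), h2:-1:-1/(0,2,1), h2:-2:-1/(0,2,0)
  | [(0,1,2)] O move#3: h1:-1:-1/(0,0,2), h2:-1:+1/(0,1,1)*, h2:-2:-1/(0,1,0)
  | [(0,1,1)] X move#4: h1:-1:-1/(0,0,1)*, h2:-1:-1/(0,1,0)
  | [(0,0,1)] O move#5: h2:-1:+1/(0,0,0)*
  | [(0,0,0)] end (terminal -1, X#6); searched (0,2,4) to 6
X moving scores +1; X passing scores -1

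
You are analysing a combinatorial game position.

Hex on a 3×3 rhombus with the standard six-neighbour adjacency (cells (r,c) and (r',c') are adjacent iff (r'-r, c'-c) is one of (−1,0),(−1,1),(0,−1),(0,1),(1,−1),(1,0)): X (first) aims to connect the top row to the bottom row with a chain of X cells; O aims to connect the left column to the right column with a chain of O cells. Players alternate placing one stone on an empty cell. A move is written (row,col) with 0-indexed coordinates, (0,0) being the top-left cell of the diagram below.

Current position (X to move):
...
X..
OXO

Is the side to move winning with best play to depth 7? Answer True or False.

[.../X../OXO] X move#1: (0,0):-1/X../X../OXO, (0,1):-1/.X./X../OXO, (0,2):+1/..X/X../OXO*, (1,1):+1/.../XX./OXO, (1,2):+1/.../X.X/OXO
[..X/X../OXO] O move#2: (0,0):-1/O.X/X../OXO*, (0,1):-1/.OX/X../OXO, (1,1):-1/..X/XO./OXO, (1,2):-1/..X/X.O/OXO
[O.X/X../OXO] X move#3: (0,1):+1/OXX/X../OXO*, (1,1):+1/O.X/XX./OXO, (1,2):+1/O.X/X.X/OXO
[OXX/X../OXO] O move#4: (1,1):-1/OXX/XO./OXO*, (1,2):-1/OXX/X.O/OXO
[OXX/XO./OXO] X move#5: (1,2):+1/OXX/XOX/OXO*
[OXX/XOX/OXO] end (terminal -1, O#6); searched .../X../OXO to 7

X winning at [.../X../OXO]: True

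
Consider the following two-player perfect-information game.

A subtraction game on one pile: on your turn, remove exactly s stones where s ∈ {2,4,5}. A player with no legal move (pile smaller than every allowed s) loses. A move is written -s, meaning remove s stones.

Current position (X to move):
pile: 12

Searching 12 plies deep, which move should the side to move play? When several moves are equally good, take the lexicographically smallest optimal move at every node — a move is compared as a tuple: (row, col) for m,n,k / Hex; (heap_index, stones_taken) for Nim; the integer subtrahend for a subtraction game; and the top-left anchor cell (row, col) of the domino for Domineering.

X's best at [12]: -4

ply 1, X at 12 | -2=-1→10; -4=+1→8*; -5=+1→7
ply 2, O at 8 | -2=-1→6*; -4=-1→4; -5=-1→3
ply 3, X at 6 | -2=-1→4; -4=-1→2; -5=+1→1*
ply 4: 1 is terminal -1 (O); from 12 depth 12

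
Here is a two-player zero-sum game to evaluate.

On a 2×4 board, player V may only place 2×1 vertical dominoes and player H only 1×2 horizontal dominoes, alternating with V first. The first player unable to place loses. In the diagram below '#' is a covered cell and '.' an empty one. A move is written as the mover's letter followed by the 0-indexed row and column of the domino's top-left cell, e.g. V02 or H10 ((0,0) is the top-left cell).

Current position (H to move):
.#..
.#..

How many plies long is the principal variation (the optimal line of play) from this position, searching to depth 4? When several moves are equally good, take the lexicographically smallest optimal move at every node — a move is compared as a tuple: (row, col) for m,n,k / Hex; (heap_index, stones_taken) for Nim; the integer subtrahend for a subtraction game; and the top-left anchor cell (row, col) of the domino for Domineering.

ply 1, H at .#../.#.. | H02=+1→.###/.#..*; H12=+1→.#../.###
ply 2, V at .###/.#.. | V00=-1→####/##..*
ply 3, H at ####/##.. | H12=+1→####/####*
ply 4: ####/#### is terminal -1 (V); from .#../.#.. depth 4

PV length from [.#../.#..]: 3 plies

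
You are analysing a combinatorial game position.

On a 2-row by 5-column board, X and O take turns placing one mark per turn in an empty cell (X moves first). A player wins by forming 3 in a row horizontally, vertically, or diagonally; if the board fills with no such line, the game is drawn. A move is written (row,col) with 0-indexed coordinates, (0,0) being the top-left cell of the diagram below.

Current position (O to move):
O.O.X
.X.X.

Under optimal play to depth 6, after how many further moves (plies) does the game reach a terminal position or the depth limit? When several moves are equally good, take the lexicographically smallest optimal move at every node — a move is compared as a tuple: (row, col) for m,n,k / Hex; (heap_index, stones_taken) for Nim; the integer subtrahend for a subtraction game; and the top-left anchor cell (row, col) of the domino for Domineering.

PV length from [O.O.X/.X.X.]: 1 ply

[O.O.X/.X.X.] O move#1: (0,1):+1/OOO.X/.X.X.*, (0,3):-1/O.OOX/.X.X., (1,0):-1/O.O.X/OX.X., (1,2):+0/O.O.X/.XOX., (1,4):-1/O.O.X/.X.XO
[OOO.X/.X.X.] end (terminal -1, X#2); searched O.O.X/.X.X. to 6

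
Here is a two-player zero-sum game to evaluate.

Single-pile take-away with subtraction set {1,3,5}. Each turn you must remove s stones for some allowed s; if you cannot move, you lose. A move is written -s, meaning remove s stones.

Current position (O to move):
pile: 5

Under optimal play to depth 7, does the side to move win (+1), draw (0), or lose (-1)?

ply 1, O at 5 | -1=+1→4*; -3=+1→2; -5=+1→0
ply 2, X at 4 | -1=-1→3*; -3=-1→1
ply 3, O at 3 | -1=+1→2*; -3=+1→0
ply 4, X at 2 | -1=-1→1*
ply 5, O at 1 | -1=+1→0*
ply 6: 0 is terminal -1 (X); from 5 depth 7

value(5, O) = +1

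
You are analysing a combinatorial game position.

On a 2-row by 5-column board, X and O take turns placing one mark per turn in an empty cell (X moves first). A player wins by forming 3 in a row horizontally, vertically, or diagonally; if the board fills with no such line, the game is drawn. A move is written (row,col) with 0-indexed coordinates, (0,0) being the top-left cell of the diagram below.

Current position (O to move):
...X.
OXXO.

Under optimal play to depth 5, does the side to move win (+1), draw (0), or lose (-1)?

value(...X./OXXO., O) = 0

ply 1, O at ...X./OXXO. | (0,0)=-1→O..X./OXXO.; (0,1)=+0→.O.X./OXXO.*; (0,2)=+0→..OX./OXXO.; (0,4)=+0→...XO/OXXO.; (1,4)=-1→...X./OXXOO
ply 2, X at .O.X./OXXO. | (0,0)=+0→XO.X./OXXO.*; (0,2)=+0→.OXX./OXXO.; (0,4)=+0→.O.XX/OXXO.; (1,4)=+0→.O.X./OXXOX
ply 3, O at XO.X./OXXO. | (0,2)=+0→XOOX./OXXO.*; (0,4)=+0→XO.XO/OXXO.; (1,4)=+0→XO.X./OXXOO
ply 4, X at XOOX./OXXO. | (0,4)=+0→XOOXX/OXXO.*; (1,4)=+0→XOOX./OXXOX
ply 5, O at XOOXX/OXXO. | (1,4)=+0→XOOXX/OXXOO*
ply 6: XOOXX/OXXOO is terminal +0 (X); from ...X./OXXO. depth 5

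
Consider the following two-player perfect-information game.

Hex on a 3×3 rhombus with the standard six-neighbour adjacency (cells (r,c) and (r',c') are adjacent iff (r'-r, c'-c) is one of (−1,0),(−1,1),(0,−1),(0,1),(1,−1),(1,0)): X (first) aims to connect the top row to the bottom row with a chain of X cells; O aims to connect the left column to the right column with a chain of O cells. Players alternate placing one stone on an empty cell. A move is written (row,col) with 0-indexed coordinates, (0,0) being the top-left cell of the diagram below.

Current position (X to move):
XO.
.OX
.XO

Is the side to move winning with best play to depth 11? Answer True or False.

p1 X@[XO./.OX/.XO]: (0,2)[XOX/.OX/.XO]+1* (1,0)[XO./XOX/.XO]+1 (2,0)[XO./.OX/XXO]+1
p2 O@[XOX/.OX/.XO] terminal -1; root [XO./.OX/.XO] d11

X winning at [XO./.OX/.XO]: True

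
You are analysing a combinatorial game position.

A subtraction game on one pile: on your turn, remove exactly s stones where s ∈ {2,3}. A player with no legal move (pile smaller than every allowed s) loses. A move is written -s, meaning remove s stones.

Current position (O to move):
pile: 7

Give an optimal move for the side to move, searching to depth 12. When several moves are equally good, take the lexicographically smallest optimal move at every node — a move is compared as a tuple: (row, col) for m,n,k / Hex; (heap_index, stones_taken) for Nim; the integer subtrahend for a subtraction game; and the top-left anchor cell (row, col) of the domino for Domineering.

O's best at [7]: -2

[7] O move#1: -2:+1/5*, -3:-1/4
[5] X move#2: -2:-1/3*, -3:-1/2
[3] O move#3: -2:+1/1*, -3:+1/0
[1] end (terminal -1, X#4); searched 7 to 12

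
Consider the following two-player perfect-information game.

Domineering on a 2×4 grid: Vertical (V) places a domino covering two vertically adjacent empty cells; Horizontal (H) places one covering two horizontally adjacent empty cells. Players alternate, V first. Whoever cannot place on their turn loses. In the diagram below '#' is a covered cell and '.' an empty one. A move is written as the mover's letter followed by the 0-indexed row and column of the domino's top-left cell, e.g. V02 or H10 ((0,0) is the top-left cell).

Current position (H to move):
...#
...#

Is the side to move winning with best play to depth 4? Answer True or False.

ply 1, H at ...#/...# | H00=+1→##.#/...#*; H01=+1→.###/...#; H10=+1→...#/##.#; H11=+1→...#/.###
ply 2, V at ##.#/...# | V02=-1→####/..##*
ply 3, H at ####/..## | H10=+1→####/####*
ply 4: ####/#### is terminal -1 (V); from ...#/...# depth 4

H winning at [...#/...#]: True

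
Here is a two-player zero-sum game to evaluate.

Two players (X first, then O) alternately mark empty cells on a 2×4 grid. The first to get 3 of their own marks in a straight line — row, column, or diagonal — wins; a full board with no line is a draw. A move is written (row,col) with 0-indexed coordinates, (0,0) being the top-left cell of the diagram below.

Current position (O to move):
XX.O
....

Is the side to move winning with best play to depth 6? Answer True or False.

O winning at [XX.O/....]: False

[XX.O/....] O move#1: (0,2):+0/XXOO/....*, (1,0):-1/XX.O/O..., (1,1):-1/XX.O/.O.., (1,2):-1/XX.O/..O., (1,3):-1/XX.O/...O
[XXOO/....] X move#2: (1,0):+0/XXOO/X...*, (1,1):+0/XXOO/.X.., (1,2):+0/XXOO/..X., (1,3):+0/XXOO/...X
[XXOO/X...] O move#3: (1,1):+0/XXOO/XO..*, (1,2):+0/XXOO/X.O., (1,3):+0/XXOO/X..O
[XXOO/XO..] X move#4: (1,2):+0/XXOO/XOX.*, (1,3):+0/XXOO/XO.X
[XXOO/XOX.] O move#5: (1,3):+0/XXOO/XOXO*
[XXOO/XOXO] end (terminal +0, X#6); searched XX.O/.... to 6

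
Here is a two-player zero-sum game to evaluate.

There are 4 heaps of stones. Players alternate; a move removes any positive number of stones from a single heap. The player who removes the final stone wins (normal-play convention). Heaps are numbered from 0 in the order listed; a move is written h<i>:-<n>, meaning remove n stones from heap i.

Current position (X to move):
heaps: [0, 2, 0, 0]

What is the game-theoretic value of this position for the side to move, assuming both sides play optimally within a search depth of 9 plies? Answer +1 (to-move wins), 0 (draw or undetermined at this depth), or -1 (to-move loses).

ply 1, X at (0,2,0,0) | h1:-1=-1→(0,1,0,0); h1:-2=+1→(0,0,0,0)*
ply 2: (0,0,0,0) is terminal -1 (O); from (0,2,0,0) depth 9

value((0,2,0,0), X) = +1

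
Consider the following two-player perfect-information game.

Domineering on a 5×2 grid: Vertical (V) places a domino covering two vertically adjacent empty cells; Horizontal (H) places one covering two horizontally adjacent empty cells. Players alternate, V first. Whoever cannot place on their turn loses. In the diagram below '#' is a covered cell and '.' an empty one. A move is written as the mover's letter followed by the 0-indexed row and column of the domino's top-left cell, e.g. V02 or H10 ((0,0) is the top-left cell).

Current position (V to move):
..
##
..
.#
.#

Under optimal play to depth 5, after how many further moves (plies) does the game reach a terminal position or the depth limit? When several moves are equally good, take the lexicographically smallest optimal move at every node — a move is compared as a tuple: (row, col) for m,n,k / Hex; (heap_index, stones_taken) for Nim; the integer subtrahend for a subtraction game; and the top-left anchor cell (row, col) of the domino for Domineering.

PV length from [../##/../.#/.#]: 2 plies

ply 1, V at ../##/../.#/.# | V20=-1→../##/#./##/.#*; V30=-1→../##/../##/##
ply 2, H at ../##/#./##/.# | H00=+1→##/##/#./##/.#*
ply 3: ##/##/#./##/.# is terminal -1 (V); from ../##/../.#/.# depth 5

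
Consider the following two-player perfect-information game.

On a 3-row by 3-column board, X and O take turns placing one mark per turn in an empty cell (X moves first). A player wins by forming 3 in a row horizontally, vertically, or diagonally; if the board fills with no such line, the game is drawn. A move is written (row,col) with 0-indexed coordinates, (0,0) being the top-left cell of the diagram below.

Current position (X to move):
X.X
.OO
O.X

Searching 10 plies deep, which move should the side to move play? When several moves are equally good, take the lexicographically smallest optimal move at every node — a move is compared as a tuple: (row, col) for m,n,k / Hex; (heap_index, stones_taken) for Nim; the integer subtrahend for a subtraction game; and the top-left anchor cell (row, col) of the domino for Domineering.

ply 1, X at X.X/.OO/O.X | (0,1)=+1→XXX/.OO/O.X*; (1,0)=+0→X.X/XOO/O.X; (2,1)=-1→X.X/.OO/OXX
ply 2: XXX/.OO/O.X is terminal -1 (O); from X.X/.OO/O.X depth 10

X's best at [X.X/.OO/O.X]: (0,1)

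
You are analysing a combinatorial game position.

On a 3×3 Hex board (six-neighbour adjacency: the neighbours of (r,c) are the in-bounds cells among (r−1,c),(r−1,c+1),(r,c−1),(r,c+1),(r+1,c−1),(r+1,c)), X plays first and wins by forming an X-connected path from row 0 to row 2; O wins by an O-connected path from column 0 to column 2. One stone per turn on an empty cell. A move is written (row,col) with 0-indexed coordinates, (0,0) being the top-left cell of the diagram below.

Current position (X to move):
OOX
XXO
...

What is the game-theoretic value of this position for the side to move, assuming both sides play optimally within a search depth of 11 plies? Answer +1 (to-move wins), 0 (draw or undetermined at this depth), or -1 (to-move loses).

value(OOX/XXO/..., X) = +1

p1 X@[OOX/XXO/...]: (2,0)[OOX/XXO/X..]+1* (2,1)[OOX/XXO/.X.]+1 (2,2)[OOX/XXO/..X]+1
p2 O@[OOX/XXO/X..] terminal -1; root [OOX/XXO/...] d11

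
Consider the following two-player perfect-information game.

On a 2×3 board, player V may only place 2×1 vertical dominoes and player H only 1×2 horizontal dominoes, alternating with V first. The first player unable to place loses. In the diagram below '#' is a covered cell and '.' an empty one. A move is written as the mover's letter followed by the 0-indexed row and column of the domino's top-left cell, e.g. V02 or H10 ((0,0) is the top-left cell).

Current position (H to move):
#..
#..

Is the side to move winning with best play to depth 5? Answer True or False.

H winning at [#../#..]: True

[#../#..] H move#1: H01:+1/###/#..*, H11:+1/#../###
[###/#..] end (terminal -1, V#2); searched #../#.. to 5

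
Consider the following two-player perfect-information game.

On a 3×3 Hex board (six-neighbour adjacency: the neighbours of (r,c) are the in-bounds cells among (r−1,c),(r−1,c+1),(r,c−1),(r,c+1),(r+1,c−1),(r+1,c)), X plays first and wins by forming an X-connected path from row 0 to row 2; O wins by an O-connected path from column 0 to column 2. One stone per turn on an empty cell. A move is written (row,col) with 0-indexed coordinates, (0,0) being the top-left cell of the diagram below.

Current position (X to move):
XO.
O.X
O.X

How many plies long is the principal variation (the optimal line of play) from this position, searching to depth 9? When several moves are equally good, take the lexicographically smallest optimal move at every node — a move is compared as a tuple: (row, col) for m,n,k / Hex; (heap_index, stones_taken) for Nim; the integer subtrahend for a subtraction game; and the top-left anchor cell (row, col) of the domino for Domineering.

[XO./O.X/O.X] X move#1: (0,2):+1/XOX/O.X/O.X*, (1,1):-1/XO./OXX/O.X, (2,1):-1/XO./O.X/OXX
[XOX/O.X/O.X] end (terminal -1, O#2); searched XO./O.X/O.X to 9

PV length from [XO./O.X/O.X]: 1 ply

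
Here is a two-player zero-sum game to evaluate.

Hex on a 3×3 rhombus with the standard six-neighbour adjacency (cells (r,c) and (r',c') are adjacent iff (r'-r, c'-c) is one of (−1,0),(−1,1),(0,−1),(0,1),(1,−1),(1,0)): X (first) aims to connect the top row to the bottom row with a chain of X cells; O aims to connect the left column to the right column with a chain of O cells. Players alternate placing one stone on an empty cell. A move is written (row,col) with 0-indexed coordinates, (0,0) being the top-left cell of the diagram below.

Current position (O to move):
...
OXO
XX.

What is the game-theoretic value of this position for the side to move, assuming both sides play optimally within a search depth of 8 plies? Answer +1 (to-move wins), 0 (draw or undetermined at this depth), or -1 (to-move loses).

value(.../OXO/XX., O) = -1

[.../OXO/XX.] O move#1: (0,0):-1/O../OXO/XX.*, (0,1):-1/.O./OXO/XX., (0,2):-1/..O/OXO/XX., (2,2):-1/.../OXO/XXO
[O../OXO/XX.] X move#2: (0,1):+1/OX./OXO/XX.*, (0,2):+1/O.X/OXO/XX., (2,2):+1/O../OXO/XXX
[OX./OXO/XX.] end (terminal -1, O#3); searched .../OXO/XX. to 8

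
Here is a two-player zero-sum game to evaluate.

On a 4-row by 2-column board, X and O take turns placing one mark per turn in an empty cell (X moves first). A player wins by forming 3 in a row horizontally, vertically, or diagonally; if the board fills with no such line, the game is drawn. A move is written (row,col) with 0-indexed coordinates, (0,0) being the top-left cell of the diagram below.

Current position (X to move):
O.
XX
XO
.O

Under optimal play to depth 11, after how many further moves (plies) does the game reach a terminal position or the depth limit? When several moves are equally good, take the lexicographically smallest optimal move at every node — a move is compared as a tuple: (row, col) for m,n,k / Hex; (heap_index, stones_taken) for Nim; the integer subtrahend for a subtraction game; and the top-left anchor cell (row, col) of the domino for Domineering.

PV length from [O./XX/XO/.O]: 1 ply

[O./XX/XO/.O] X move#1: (0,1):+0/OX/XX/XO/.O, (3,0):+1/O./XX/XO/XO*
[O./XX/XO/XO] end (terminal -1, O#2); searched O./XX/XO/.O to 11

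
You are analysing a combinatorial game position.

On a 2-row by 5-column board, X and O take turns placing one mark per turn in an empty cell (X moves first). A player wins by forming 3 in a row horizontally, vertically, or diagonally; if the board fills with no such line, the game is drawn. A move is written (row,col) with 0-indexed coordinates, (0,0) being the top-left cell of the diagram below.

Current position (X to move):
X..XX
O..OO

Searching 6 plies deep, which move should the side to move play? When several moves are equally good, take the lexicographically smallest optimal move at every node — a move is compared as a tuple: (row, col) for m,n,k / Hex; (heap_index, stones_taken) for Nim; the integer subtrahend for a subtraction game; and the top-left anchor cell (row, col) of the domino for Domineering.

ply 1, X at X..XX/O..OO | (0,1)=-1→XX.XX/O..OO; (0,2)=+1→X.XXX/O..OO*; (1,1)=-1→X..XX/OX.OO; (1,2)=+0→X..XX/O.XOO
ply 2: X.XXX/O..OO is terminal -1 (O); from X..XX/O..OO depth 6

X's best at [X..XX/O..OO]: (0,2)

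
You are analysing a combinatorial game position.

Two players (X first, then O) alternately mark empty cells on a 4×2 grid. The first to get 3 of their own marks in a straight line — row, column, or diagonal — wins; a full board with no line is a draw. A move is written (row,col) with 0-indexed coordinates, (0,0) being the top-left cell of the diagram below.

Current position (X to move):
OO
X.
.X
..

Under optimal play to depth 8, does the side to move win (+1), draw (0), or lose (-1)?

value(OO/X./.X/.., X) = 0

ply 1, X at OO/X./.X/.. | (1,1)=+0→OO/XX/.X/..*; (2,0)=+0→OO/X./XX/..; (3,0)=+0→OO/X./.X/X.; (3,1)=+0→OO/X./.X/.X
ply 2, O at OO/XX/.X/.. | (2,0)=-1→OO/XX/OX/..; (3,0)=-1→OO/XX/.X/O.; (3,1)=+0→OO/XX/.X/.O*
ply 3, X at OO/XX/.X/.O | (2,0)=+0→OO/XX/XX/.O*; (3,0)=+0→OO/XX/.X/XO
ply 4, O at OO/XX/XX/.O | (3,0)=+0→OO/XX/XX/OO*
ply 5: OO/XX/XX/OO is terminal +0 (X); from OO/X./.X/.. depth 8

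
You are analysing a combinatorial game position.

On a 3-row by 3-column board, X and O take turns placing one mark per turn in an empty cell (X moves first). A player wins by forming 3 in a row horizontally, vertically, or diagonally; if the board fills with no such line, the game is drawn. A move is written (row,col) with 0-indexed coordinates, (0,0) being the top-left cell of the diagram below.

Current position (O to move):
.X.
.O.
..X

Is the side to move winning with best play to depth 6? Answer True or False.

O winning at [.X./.O./..X]: False

[.X./.O./..X] O move#1: (0,0):+0/OX./.O./..X*, (0,2):+0/.XO/.O./..X, (1,0):+0/.X./OO./..X, (1,2):+0/.X./.OO/..X, (2,0):-1/.X./.O./O.X, (2,1):-1/.X./.O./.OX
[OX./.O./..X] X move#2: (0,2):+0/OXX/.O./..X*, (1,0):+0/OX./XO./..X, (1,2):+0/OX./.OX/..X, (2,0):+0/OX./.O./X.X, (2,1):-1/OX./.O./.XX
[OXX/.O./..X] O move#3: (1,0):-1/OXX/OO./..X, (1,2):+0/OXX/.OO/..X*, (2,0):-1/OXX/.O./O.X, (2,1):-1/OXX/.O./.OX
[OXX/.OO/..X] X move#4: (1,0):+0/OXX/XOO/..X*, (2,0):-1/OXX/.OO/X.X, (2,1):-1/OXX/.OO/.XX
[OXX/XOO/..X] O move#5: (2,0):+0/OXX/XOO/O.X*, (2,1):+0/OXX/XOO/.OX
[OXX/XOO/O.X] X move#6: (2,1):+0/OXX/XOO/OXX*
[OXX/XOO/OXX] end (terminal +0, O#7); searched .X./.O./..X to 6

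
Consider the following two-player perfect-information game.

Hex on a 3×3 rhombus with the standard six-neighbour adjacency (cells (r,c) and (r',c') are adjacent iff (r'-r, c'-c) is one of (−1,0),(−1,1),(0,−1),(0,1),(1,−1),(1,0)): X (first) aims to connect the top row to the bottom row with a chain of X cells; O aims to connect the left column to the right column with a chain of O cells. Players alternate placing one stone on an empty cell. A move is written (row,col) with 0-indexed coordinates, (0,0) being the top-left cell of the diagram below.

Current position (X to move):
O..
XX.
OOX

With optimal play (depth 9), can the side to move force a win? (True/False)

X winning at [O../XX./OOX]: True

ply 1, X at O../XX./OOX | (0,1)=-1→OX./XX./OOX; (0,2)=-1→O.X/XX./OOX; (1,2)=+1→O../XXX/OOX*
ply 2, O at O../XXX/OOX | (0,1)=-1→OO./XXX/OOX*; (0,2)=-1→O.O/XXX/OOX
ply 3, X at OO./XXX/OOX | (0,2)=+1→OOX/XXX/OOX*
ply 4: OOX/XXX/OOX is terminal -1 (O); from O../XX./OOX depth 9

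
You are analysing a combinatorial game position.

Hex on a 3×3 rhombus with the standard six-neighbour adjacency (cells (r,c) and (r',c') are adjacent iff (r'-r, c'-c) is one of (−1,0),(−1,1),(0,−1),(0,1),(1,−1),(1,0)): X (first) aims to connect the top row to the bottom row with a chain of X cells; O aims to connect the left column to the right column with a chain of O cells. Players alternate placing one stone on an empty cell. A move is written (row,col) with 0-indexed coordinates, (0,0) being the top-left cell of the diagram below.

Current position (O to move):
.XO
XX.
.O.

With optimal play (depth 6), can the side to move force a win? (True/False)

O winning at [.XO/XX./.O.]: True

p1 O@[.XO/XX./.O.]: (0,0)[OXO/XX./.O.]-1 (1,2)[.XO/XXO/.O.]-1 (2,0)[.XO/XX./OO.]+1* (2,2)[.XO/XX./.OO]-1
p2 X@[.XO/XX./OO.]: (0,0)[XXO/XX./OO.]-1* (1,2)[.XO/XXX/OO.]-1 (2,2)[.XO/XX./OOX]-1
p3 O@[XXO/XX./OO.]: (1,2)[XXO/XXO/OO.]+1* (2,2)[XXO/XX./OOO]+1
p4 X@[XXO/XXO/OO.] terminal -1; root [.XO/XX./.O.] d6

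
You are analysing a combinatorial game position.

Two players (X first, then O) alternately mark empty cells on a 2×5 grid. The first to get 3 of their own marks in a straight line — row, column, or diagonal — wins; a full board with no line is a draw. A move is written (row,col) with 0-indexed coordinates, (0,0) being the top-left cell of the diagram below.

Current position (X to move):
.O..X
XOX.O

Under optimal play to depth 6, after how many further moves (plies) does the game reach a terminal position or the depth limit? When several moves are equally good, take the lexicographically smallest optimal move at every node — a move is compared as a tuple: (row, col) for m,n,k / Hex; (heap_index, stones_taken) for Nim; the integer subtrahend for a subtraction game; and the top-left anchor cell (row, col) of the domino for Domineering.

PV length from [.O..X/XOX.O]: 4 plies

[.O..X/XOX.O] X move#1: (0,0):+0/XO..X/XOX.O*, (0,2):+0/.OX.X/XOX.O, (0,3):+0/.O.XX/XOX.O, (1,3):-1/.O..X/XOXXO
[XO..X/XOX.O] O move#2: (0,2):+0/XOO.X/XOX.O*, (0,3):+0/XO.OX/XOX.O, (1,3):+0/XO..X/XOXOO
[XOO.X/XOX.O] X move#3: (0,3):+0/XOOXX/XOX.O*, (1,3):-1/XOO.X/XOXXO
[XOOXX/XOX.O] O move#4: (1,3):+0/XOOXX/XOXOO*
[XOOXX/XOXOO] end (terminal +0, X#5); searched .O..X/XOX.O to 6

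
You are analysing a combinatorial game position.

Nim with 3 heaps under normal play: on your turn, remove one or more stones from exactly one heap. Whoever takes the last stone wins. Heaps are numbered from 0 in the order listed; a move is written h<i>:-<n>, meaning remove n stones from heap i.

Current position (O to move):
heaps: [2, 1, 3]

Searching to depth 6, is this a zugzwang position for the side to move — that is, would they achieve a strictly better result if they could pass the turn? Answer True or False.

[(2,1,3)] O move#1: h0:-1:-1/(1,1,3)*, h0:-2:-1/(0,1,3), h1:-1:-1/(2,0,3), h2:-1:-1/(2,1,2), h2:-2:-1/(2,1,1), h2:-3:-1/(2,1,0)
[(1,1,3)] X move#2: h0:-1:-1/(0,1,3), h1:-1:-1/(1,0,3), h2:-1:-1/(1,1,2), h2:-2:-1/(1,1,1), h2:-3:+1/(1,1,0)*
[(1,1,0)] O move#3: h0:-1:-1/(0,1,0)*, h1:-1:-1/(1,0,0)
[(0,1,0)] X move#4: h1:-1:+1/(0,0,0)*
[(0,0,0)] end (terminal -1, O#5); searched (2,1,3) to 6
suppose O passes — search the same position with X to move:
pass> [(2,1,3)] X move#1: h0:-1:-1/(1,1,3)*, h0:-2:-1/(0,1,3), h1:-1:-1/(2,0,3), h2:-1:-1/(2,1,2), h2:-2:-1/(2,1,1), h2:-3:-1/(2,1,0)
pass> [(1,1,3)] O move#2: h0:-1:-1/(0,1,3), h1:-1:-1/(1,0,3), h2:-1:-1/(1,1,2), h2:-2:-1/(1,1,1), h2:-3:+1/(1,1,0)*
pass> [(1,1,0)] X move#3: h0:-1:-1/(0,1,0)*, h1:-1:-1/(1,0,0)
pass> [(0,1,0)] O move#4: h1:-1:+1/(0,0,0)*
pass> [(0,0,0)] end (terminal -1, X#5); searched (2,1,3) to 6
for O: play -1, pass +1

zugzwang((2,1,3), O) = True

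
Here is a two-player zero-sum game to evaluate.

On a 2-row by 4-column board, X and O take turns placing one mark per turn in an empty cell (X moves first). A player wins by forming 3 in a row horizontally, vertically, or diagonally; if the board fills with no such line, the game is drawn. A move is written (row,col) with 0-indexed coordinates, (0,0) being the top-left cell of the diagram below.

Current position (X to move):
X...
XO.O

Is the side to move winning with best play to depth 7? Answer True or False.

ply 1, X at X.../XO.O | (0,1)=-1→XX../XO.O; (0,2)=-1→X.X./XO.O; (0,3)=-1→X..X/XO.O; (1,2)=+0→X.../XOXO*
ply 2, O at X.../XOXO | (0,1)=+0→XO../XOXO*; (0,2)=+0→X.O./XOXO; (0,3)=+0→X..O/XOXO
ply 3, X at XO../XOXO | (0,2)=+0→XOX./XOXO*; (0,3)=+0→XO.X/XOXO
ply 4, O at XOX./XOXO | (0,3)=+0→XOXO/XOXO*
ply 5: XOXO/XOXO is terminal +0 (X); from X.../XO.O depth 7

X winning at [X.../XO.O]: False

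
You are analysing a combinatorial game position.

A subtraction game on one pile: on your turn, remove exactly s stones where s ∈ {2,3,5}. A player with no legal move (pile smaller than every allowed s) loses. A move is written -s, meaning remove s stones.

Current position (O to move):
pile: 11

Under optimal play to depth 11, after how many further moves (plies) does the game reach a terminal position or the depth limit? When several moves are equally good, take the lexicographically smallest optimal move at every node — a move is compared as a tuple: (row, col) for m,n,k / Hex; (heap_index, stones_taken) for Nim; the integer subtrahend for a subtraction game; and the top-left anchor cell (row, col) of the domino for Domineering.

p1 O@[11]: -2[9]-1 -3[8]+1* -5[6]-1
p2 X@[8]: -2[6]-1* -3[5]-1 -5[3]-1
p3 O@[6]: -2[4]-1 -3[3]-1 -5[1]+1*
p4 X@[1] terminal -1; root [11] d11

PV length from [11]: 3 plies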